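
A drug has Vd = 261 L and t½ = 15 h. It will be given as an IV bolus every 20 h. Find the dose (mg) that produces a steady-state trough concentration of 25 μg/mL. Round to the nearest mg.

9917 mg

τ/t½ = 20/15 ≈ 1.3333, so f = (1/2)^(20/15) ≈ 0.396850.
Cmin,ss = (D/Vd)·f/(1−f), so D = Cmin,ss·Vd·(1−f)/f.
D = 25 × 261 × (1−f)/f ≈ 25 × 261 × 1.51984 ≈ 9916.96 mg.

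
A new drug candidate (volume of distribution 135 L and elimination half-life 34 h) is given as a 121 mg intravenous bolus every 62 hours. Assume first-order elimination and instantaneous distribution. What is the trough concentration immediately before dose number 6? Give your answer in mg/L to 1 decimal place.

f = (1/2)^(τ/t½) = (1/2)^(62/34) ≈ 0.2825.
C₀ = D/Vd = 121/135 ≈ 0.896 mg/L.
Before the 6th dose, 5 doses have been given. Superposition: Cmin = C₀·(f + f² + … + f^5).
≈ 0.896 × (0.2825 + 0.0798 + 0.0225 + 0.0064 + 0.0018) ≈ 0.896 × 0.3930 ≈ 0.352 mg/L.

0.4 mg/L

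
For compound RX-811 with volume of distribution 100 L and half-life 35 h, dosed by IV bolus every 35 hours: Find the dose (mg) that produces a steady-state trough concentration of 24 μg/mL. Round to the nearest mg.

τ/t½ = 35/35 ≈ 1, so f = (1/2)^(35/35) ≈ 0.500000.
Cmin,ss = (D/Vd)·f/(1−f), so D = Cmin,ss·Vd·(1−f)/f.
D = 24 × 100 × (1−f)/f ≈ 24 × 100 × 1.00000 ≈ 2400.00 mg.

2400 mg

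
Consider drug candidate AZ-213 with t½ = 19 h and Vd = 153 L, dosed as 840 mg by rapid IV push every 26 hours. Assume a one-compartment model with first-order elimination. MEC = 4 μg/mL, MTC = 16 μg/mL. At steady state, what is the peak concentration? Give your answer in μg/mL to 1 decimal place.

τ/t½ = 26/19 ≈ 1.3684, so fraction remaining f = (1/2)^(26/19) ≈ 0.3873.
Accumulation ratio R = 1/(1 − f) ≈ 1/0.6127 ≈ 1.6321.
Single-dose peak C₀ = D/Vd = 840/153 ≈ 5.490 μg/mL.
Steady-state peak Cmax,ss = C₀·R ≈ 5.490 × 1.6321 ≈ 8.960 μg/mL.
Peak 9.0 μg/mL vs MTC 16 μg/mL: below toxic threshold.

9.0 μg/mL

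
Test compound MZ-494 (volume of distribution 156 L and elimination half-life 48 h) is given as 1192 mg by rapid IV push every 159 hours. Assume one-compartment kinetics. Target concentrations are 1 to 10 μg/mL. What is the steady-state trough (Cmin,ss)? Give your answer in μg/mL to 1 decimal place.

0.9 μg/mL

Over one 159-h interval, 159/48 ≈ 3.3125 half-lives elapse, leaving f ≈ 0.1007 of each dose.
Single-dose peak C₀ = D/Vd = 1192/156 ≈ 7.641 μg/mL.
Steady-state trough Cmin,ss = C₀·f/(1−f) ≈ 7.641 × 0.1007/0.8993 ≈ 0.856 μg/mL.
Trough 0.9 μg/mL vs MEC 1 μg/mL: subtherapeutic.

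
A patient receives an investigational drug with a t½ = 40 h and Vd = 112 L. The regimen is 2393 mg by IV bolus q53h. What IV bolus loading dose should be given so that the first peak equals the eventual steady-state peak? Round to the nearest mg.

3983 mg

f = (1/2)^(53/40) ≈ 0.399149; accumulation ratio R = 1/(1−f) ≈ 1.66431.
Loading dose to hit Cmax,ss on first dose: D_load = D_maint·R ≈ 2393 × 1.66431 ≈ 3982.69 mg.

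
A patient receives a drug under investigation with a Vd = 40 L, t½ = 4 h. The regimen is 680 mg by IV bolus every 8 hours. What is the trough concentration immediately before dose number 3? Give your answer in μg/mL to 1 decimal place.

f = (1/2)^(τ/t½) = (1/2)^(8/4) ≈ 0.2500.
C₀ = D/Vd = 680/40 ≈ 17.000 μg/mL.
Before the 3rd dose, 2 doses have been given. Superposition: Cmin = C₀·(f + f²).
≈ 17.000 × (0.2500 + 0.0625) ≈ 17.000 × 0.3125 ≈ 5.312 μg/mL.

5.3 μg/mL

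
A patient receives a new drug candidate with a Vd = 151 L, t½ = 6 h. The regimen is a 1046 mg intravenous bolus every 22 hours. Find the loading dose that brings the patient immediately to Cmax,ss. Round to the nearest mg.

1135 mg

f = (1/2)^(22/6) ≈ 0.078745; accumulation ratio R = 1/(1−f) ≈ 1.08548.
Loading dose to hit Cmax,ss on first dose: D_load = D_maint·R ≈ 1046 × 1.08548 ≈ 1135.41 mg.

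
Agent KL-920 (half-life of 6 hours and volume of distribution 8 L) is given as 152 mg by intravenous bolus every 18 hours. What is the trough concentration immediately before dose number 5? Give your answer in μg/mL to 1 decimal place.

2.7 μg/mL

f = (1/2)^(τ/t½) = (1/2)^(18/6) ≈ 0.1250.
C₀ = D/Vd = 152/8 ≈ 19.000 μg/mL.
Before the 5th dose, 4 doses have been given. Superposition: Cmin = C₀·(f + f² + … + f^4).
≈ 19.000 × (0.1250 + 0.0156 + 0.0020 + 0.0002) ≈ 19.000 × 0.1428 ≈ 2.713 μg/mL.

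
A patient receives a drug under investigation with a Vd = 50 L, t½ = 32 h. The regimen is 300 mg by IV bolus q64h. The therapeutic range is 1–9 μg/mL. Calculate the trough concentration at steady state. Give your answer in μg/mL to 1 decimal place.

2.0 μg/mL

τ = 64 h = 2 half-lives, so f = (1/2)^2 = 0.25.
Accumulation ratio R = 1/(1 − f) = 1/0.75 = 4/3.
Single-dose peak C₀ = D/Vd = 300/50 = 6 μg/mL.
Steady-state peak Cmax,ss = C₀·R = 6 × 4/3 ≈ 8.000 μg/mL.
Steady-state trough Cmin,ss = Cmax,ss·f ≈ 8.000 × 0.25 ≈ 2.000 μg/mL.
Trough 2.0 μg/mL vs MEC 1 μg/mL: adequate.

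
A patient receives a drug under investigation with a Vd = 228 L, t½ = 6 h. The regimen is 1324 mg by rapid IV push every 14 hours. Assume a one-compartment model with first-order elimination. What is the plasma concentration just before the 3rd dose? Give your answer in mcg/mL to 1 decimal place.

1.4 mcg/mL

f = (1/2)^(τ/t½) = (1/2)^(14/6) ≈ 0.1984.
C₀ = D/Vd = 1324/228 ≈ 5.807 mcg/mL.
Before the 3rd dose, 2 doses have been given. Superposition: Cmin = C₀·(f + f²).
≈ 5.807 × (0.1984 + 0.0394) ≈ 5.807 × 0.2378 ≈ 1.381 mcg/mL.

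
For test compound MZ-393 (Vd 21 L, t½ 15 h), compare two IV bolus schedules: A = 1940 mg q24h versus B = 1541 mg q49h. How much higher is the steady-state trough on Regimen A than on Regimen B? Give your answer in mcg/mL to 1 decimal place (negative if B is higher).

Regimen A: f = (1/2)^(24/15) ≈ 0.3299; Cmin,ss = (1940/21)·f/(1−f) ≈ 45.480 mcg/mL.
Regimen B: f = (1/2)^(49/15) ≈ 0.1039; Cmin,ss = (1541/21)·f/(1−f) ≈ 8.508 mcg/mL.
Difference ≈ 45.480 − 8.508 ≈ 36.972 mcg/mL.

37.0 mcg/mL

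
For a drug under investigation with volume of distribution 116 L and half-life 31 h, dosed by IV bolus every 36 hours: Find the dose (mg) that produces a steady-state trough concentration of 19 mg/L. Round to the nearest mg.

τ/t½ = 36/31 ≈ 1.1613, so f = (1/2)^(36/31) ≈ 0.447112.
Cmin,ss = (D/Vd)·f/(1−f), so D = Cmin,ss·Vd·(1−f)/f.
D = 19 × 116 × (1−f)/f ≈ 19 × 116 × 1.23658 ≈ 2725.42 mg.

2725 mg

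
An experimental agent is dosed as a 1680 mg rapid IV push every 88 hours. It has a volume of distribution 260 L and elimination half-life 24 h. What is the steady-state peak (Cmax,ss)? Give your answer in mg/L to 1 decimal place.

7.0 mg/L

Over one 88-h interval, 88/24 ≈ 3.6667 half-lives elapse, leaving f ≈ 0.0787 of each dose.
At steady state, accumulation factor R = 1/(1 − e^(−kτ)) ≈ 1.0854.
Single-dose peak C₀ = D/Vd = 1680/260 ≈ 6.462 mg/L.
Steady-state peak Cmax,ss = C₀·R ≈ 6.462 × 1.0854 ≈ 7.014 mg/L.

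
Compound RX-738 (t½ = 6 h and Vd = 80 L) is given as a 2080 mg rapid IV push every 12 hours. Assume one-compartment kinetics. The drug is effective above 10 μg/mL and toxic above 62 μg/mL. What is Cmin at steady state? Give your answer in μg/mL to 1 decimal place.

τ = 12 h = 2 half-lives, so f = (1/2)^2 = 0.25.
At steady state, R = 1/(1 − 0.25) = 4/3.
Single-dose peak C₀ = D/Vd = 2080/80 = 26 μg/mL.
Steady-state peak Cmax,ss = C₀·R = 26 × 4/3 ≈ 34.667 μg/mL.
Steady-state trough Cmin,ss = Cmax,ss·f ≈ 34.667 × 0.25 ≈ 8.667 μg/mL.
Trough 8.7 μg/mL vs MEC 10 μg/mL: subtherapeutic.

8.7 μg/mL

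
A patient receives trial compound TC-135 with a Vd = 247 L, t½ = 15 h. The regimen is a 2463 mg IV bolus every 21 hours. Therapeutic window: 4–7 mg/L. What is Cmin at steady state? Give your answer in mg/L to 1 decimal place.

6.1 mg/L

k = ln2/t½ = ln2/15 ≈ 0.046210 h⁻¹; fraction remaining f = e^(−kτ) = e^(−0.046210×21) ≈ 0.3789.
At steady state, accumulation factor R = 1/(1 − e^(−kτ)) ≈ 1.6100.
Each bolus raises the concentration by D/Vd = 2463/247 ≈ 9.972 mg/L.
Cmax,ss = C₀/(1 − f) ≈ 9.972/0.6211 ≈ 16.055 mg/L.
One interval later, Cmin,ss = Cmax,ss·e^(−kτ) ≈ 16.055 × 0.3789 ≈ 6.083 mg/L.
Trough 6.1 mg/L vs MEC 4 mg/L: adequate.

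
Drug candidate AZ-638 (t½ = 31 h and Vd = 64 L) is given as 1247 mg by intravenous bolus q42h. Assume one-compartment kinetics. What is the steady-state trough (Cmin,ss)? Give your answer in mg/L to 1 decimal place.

12.5 mg/L

Over one 42-h interval, 42/31 ≈ 1.3548 half-lives elapse, leaving f ≈ 0.3910 of each dose.
Each bolus raises the concentration by D/Vd = 1247/64 ≈ 19.484 mg/L.
Steady-state trough Cmin,ss = C₀·f/(1−f) ≈ 19.484 × 0.3910/0.6090 ≈ 12.509 mg/L.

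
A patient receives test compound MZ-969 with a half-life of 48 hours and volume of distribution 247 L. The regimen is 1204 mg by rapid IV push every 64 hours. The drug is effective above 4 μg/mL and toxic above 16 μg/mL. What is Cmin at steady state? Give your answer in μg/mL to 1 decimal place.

Over one 64-h interval, 64/48 ≈ 1.3333 half-lives elapse, leaving f ≈ 0.3969 of each dose.
Accumulation ratio R = 1/(1 − f) ≈ 1/0.6031 ≈ 1.6581.
Each bolus raises the concentration by D/Vd = 1204/247 ≈ 4.874 μg/mL.
Cmax,ss = C₀/(1 − f) ≈ 4.874/0.6031 ≈ 8.082 μg/mL.
Steady-state trough Cmin,ss = Cmax,ss·f ≈ 8.082 × 0.3969 ≈ 3.208 μg/mL.
Trough 3.2 μg/mL vs MEC 4 μg/mL: subtherapeutic.

3.2 μg/mL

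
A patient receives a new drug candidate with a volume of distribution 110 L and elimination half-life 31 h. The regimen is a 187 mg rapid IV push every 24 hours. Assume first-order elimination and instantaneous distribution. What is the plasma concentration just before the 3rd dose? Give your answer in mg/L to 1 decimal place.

1.6 mg/L

f = (1/2)^(τ/t½) = (1/2)^(24/31) ≈ 0.5847.
C₀ = D/Vd = 187/110 ≈ 1.700 mg/L.
Before the 3rd dose, 2 doses have been given. Superposition: Cmin = C₀·(f + f²).
≈ 1.700 × (0.5847 + 0.3419) ≈ 1.700 × 0.9266 ≈ 1.575 mg/L.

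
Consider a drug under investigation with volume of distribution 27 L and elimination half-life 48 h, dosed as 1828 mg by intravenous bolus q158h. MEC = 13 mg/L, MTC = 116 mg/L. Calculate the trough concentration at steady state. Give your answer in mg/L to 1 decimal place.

k = ln2/t½ = ln2/48 ≈ 0.014441 h⁻¹; fraction remaining f = e^(−kτ) = e^(−0.014441×158) ≈ 0.1021.
Each bolus raises the concentration by D/Vd = 1828/27 ≈ 67.704 mg/L.
Steady-state trough Cmin,ss = C₀·f/(1−f) ≈ 67.704 × 0.1021/0.8979 ≈ 7.699 mg/L.
Trough 7.7 mg/L vs MEC 13 mg/L: subtherapeutic.

7.7 mg/L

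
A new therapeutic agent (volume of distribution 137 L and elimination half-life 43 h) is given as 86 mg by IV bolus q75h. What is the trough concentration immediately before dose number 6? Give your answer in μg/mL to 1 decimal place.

0.3 μg/mL

f = (1/2)^(τ/t½) = (1/2)^(75/43) ≈ 0.2985.
C₀ = D/Vd = 86/137 ≈ 0.628 μg/mL.
Before the 6th dose, 5 doses have been given. Superposition: Cmin = C₀·(f + f² + … + f^5).
≈ 0.628 × (0.2985 + 0.0891 + 0.0266 + 0.0079 + 0.0024) ≈ 0.628 × 0.4245 ≈ 0.267 μg/mL.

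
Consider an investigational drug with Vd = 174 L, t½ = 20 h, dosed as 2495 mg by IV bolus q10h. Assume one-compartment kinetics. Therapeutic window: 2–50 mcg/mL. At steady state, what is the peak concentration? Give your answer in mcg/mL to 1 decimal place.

49.0 mcg/mL

τ/t½ = 10/20 ≈ 0.5, so fraction remaining f = (1/2)^(10/20) ≈ 0.7071.
Accumulation ratio R = 1/(1 − f) ≈ 1/0.2929 ≈ 3.4141.
Each bolus raises the concentration by D/Vd = 2495/174 ≈ 14.339 mcg/mL.
Steady-state peak Cmax,ss = C₀·R ≈ 14.339 × 3.4141 ≈ 48.955 mcg/mL.
Peak 49.0 mcg/mL vs MTC 50 mcg/mL: below toxic threshold.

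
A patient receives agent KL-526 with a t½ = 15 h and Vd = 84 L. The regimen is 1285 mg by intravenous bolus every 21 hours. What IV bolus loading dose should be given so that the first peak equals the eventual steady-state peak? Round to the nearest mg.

2069 mg

f = (1/2)^(21/15) ≈ 0.378929; accumulation ratio R = 1/(1−f) ≈ 1.61012.
Loading dose to hit Cmax,ss on first dose: D_load = D_maint·R ≈ 1285 × 1.61012 ≈ 2069.00 mg.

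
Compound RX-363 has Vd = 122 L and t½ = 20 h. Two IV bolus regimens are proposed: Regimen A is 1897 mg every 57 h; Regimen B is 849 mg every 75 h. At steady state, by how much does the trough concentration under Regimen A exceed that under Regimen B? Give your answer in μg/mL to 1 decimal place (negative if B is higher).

Regimen A: f = (1/2)^(57/20) ≈ 0.1387; Cmin,ss = (1897/122)·f/(1−f) ≈ 2.504 μg/mL.
Regimen B: f = (1/2)^(75/20) ≈ 0.0743; Cmin,ss = (849/122)·f/(1−f) ≈ 0.559 μg/mL.
Difference ≈ 2.504 − 0.559 ≈ 1.945 μg/mL.

1.9 μg/mL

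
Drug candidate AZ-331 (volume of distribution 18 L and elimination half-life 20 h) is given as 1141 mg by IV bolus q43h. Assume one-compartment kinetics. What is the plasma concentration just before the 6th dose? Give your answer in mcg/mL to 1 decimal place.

f = (1/2)^(τ/t½) = (1/2)^(43/20) ≈ 0.2253.
C₀ = D/Vd = 1141/18 ≈ 63.389 mcg/mL.
Before the 6th dose, 5 doses have been given. Superposition: Cmin = C₀·(f + f² + … + f^5).
≈ 63.389 × (0.2253 + 0.0508 + 0.0114 + 0.0026 + 0.0006) ≈ 63.389 × 0.2907 ≈ 18.427 mcg/mL.

18.4 mcg/mL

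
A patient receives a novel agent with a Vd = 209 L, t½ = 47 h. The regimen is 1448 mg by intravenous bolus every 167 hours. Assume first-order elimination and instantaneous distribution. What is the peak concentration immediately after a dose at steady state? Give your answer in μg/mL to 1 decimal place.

7.6 μg/mL

τ/t½ = 167/47 ≈ 3.5532, so fraction remaining f = (1/2)^(167/47) ≈ 0.0852.
At steady state, accumulation factor R = 1/(1 − e^(−kτ)) ≈ 1.0931.
Single-dose peak C₀ = D/Vd = 1448/209 ≈ 6.928 μg/mL.
Steady-state peak Cmax,ss = C₀·R ≈ 6.928 × 1.0931 ≈ 7.573 μg/mL.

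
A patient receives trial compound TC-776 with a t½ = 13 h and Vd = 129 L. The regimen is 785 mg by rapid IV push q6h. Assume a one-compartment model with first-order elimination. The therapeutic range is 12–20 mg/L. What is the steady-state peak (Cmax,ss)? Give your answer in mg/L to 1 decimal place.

Over one 6-h interval, 6/13 ≈ 0.46154 half-lives elapse, leaving f ≈ 0.7262 of each dose.
At steady state, accumulation factor R = 1/(1 − e^(−kτ)) ≈ 3.6523.
Single-dose peak C₀ = D/Vd = 785/129 ≈ 6.085 mg/L.
Steady-state peak Cmax,ss = C₀·R ≈ 6.085 × 3.6523 ≈ 22.224 mg/L.
Peak 22.2 mg/L vs MTC 20 mg/L: exceeds toxic threshold.

22.2 mg/L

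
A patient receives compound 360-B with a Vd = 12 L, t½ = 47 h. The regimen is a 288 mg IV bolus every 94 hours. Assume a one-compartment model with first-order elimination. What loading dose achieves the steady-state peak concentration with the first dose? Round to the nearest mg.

384 mg

f = (1/2)^(94/47) ≈ 0.250000; accumulation ratio R = 1/(1−f) ≈ 1.33333.
Loading dose to hit Cmax,ss on first dose: D_load = D_maint·R ≈ 288 × 1.33333 ≈ 384.00 mg.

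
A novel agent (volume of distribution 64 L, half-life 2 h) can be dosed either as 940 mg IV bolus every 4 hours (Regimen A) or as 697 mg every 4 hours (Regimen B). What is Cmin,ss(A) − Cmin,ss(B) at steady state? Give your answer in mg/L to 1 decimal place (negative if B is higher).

Regimen A: f = (1/2)^(4/2) ≈ 0.2500; Cmin,ss = (940/64)·f/(1−f) ≈ 4.896 mg/L.
Regimen B: f = (1/2)^(4/2) ≈ 0.2500; Cmin,ss = (697/64)·f/(1−f) ≈ 3.630 mg/L.
Difference ≈ 4.896 − 3.630 ≈ 1.266 mg/L.

1.3 mg/L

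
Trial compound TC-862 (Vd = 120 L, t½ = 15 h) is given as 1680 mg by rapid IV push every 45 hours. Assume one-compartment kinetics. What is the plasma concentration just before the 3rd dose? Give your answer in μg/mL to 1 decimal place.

2.0 μg/mL

f = (1/2)^(τ/t½) = (1/2)^(45/15) ≈ 0.1250.
C₀ = D/Vd = 1680/120 ≈ 14.000 μg/mL.
Before the 3rd dose, 2 doses have been given. Superposition: Cmin = C₀·(f + f²).
≈ 14.000 × (0.1250 + 0.0156) ≈ 14.000 × 0.1406 ≈ 1.968 μg/mL.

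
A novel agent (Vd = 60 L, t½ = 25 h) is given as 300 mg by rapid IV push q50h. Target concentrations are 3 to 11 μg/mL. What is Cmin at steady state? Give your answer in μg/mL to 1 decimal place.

The dosing interval is 2 half-lives, so f = 2^(−2) = 0.25.
At steady state, R = 1/(1 − 0.25) = 4/3.
Single-dose peak C₀ = D/Vd = 300/60 = 5 μg/mL.
Steady-state peak Cmax,ss = C₀·R = 5 × 4/3 ≈ 6.667 μg/mL.
Steady-state trough Cmin,ss = Cmax,ss·f ≈ 6.667 × 0.25 ≈ 1.667 μg/mL.
Trough 1.7 μg/mL vs MEC 3 μg/mL: subtherapeutic.

1.7 μg/mL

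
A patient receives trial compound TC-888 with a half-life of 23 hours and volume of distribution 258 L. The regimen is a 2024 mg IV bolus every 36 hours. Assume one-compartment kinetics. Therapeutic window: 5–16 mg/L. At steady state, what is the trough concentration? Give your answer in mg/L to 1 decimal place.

4.0 mg/L

τ/t½ = 36/23 ≈ 1.5652, so fraction remaining f = (1/2)^(36/23) ≈ 0.3379.
Each bolus raises the concentration by D/Vd = 2024/258 ≈ 7.845 mg/L.
Steady-state trough Cmin,ss = C₀·f/(1−f) ≈ 7.845 × 0.3379/0.6621 ≈ 4.004 mg/L.
Trough 4.0 mg/L vs MEC 5 mg/L: subtherapeutic.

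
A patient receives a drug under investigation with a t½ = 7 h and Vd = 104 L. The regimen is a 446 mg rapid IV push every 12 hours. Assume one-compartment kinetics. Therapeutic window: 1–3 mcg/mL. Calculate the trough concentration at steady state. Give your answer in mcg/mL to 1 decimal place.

1.9 mcg/mL

Over one 12-h interval, 12/7 ≈ 1.7143 half-lives elapse, leaving f ≈ 0.3048 of each dose.
Accumulation ratio R = 1/(1 − f) ≈ 1/0.6952 ≈ 1.4384.
Each bolus raises the concentration by D/Vd = 446/104 ≈ 4.288 mcg/mL.
Cmax,ss = C₀/(1 − f) ≈ 4.288/0.6952 ≈ 6.168 mcg/mL.
One interval later, Cmin,ss = Cmax,ss·e^(−kτ) ≈ 6.168 × 0.3048 ≈ 1.880 mcg/mL.
Trough 1.9 mcg/mL vs MEC 1 mcg/mL: adequate.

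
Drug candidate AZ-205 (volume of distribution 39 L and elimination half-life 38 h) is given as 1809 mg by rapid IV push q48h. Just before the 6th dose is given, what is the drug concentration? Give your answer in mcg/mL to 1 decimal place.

32.7 mcg/mL

f = (1/2)^(τ/t½) = (1/2)^(48/38) ≈ 0.4166.
C₀ = D/Vd = 1809/39 ≈ 46.385 mcg/mL.
Before the 6th dose, 5 doses have been given. Superposition: Cmin = C₀·(f + f² + … + f^5).
≈ 46.385 × (0.4166 + 0.1736 + 0.0723 + 0.0301 + 0.0125) ≈ 46.385 × 0.7051 ≈ 32.706 mcg/mL.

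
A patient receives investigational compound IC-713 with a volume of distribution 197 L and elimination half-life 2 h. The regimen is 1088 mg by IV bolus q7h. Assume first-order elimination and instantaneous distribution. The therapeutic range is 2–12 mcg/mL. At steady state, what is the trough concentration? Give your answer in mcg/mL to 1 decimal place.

0.5 mcg/mL

k = ln2/t½ = ln2/2 ≈ 0.346574 h⁻¹; fraction remaining f = e^(−kτ) = e^(−0.346574×7) ≈ 0.0884.
Accumulation ratio R = 1/(1 − f) ≈ 1/0.9116 ≈ 1.0970.
Each bolus raises the concentration by D/Vd = 1088/197 ≈ 5.523 mcg/mL.
Steady-state peak Cmax,ss = C₀·R ≈ 5.523 × 1.0970 ≈ 6.059 mcg/mL.
One interval later, Cmin,ss = Cmax,ss·e^(−kτ) ≈ 6.059 × 0.0884 ≈ 0.536 mcg/mL.
Trough 0.5 mcg/mL vs MEC 2 mcg/mL: subtherapeutic.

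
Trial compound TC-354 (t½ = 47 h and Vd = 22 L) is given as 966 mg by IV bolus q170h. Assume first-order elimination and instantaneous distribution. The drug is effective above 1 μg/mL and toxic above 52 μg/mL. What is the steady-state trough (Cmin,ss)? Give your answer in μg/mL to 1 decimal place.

3.9 μg/mL

k = ln2/t½ = ln2/47 ≈ 0.014748 h⁻¹; fraction remaining f = e^(−kτ) = e^(−0.014748×170) ≈ 0.0815.
Accumulation ratio R = 1/(1 − f) ≈ 1/0.9185 ≈ 1.0887.
Each bolus raises the concentration by D/Vd = 966/22 ≈ 43.909 μg/mL.
Cmax,ss = C₀/(1 − f) ≈ 43.909/0.9185 ≈ 47.805 μg/mL.
One interval later, Cmin,ss = Cmax,ss·e^(−kτ) ≈ 47.805 × 0.0815 ≈ 3.896 μg/mL.
Trough 3.9 μg/mL vs MEC 1 μg/mL: adequate.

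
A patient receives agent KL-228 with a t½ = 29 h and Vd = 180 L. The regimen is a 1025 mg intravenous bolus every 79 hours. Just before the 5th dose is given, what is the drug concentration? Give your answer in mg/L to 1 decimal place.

f = (1/2)^(τ/t½) = (1/2)^(79/29) ≈ 0.1513.
C₀ = D/Vd = 1025/180 ≈ 5.694 mg/L.
Before the 5th dose, 4 doses have been given. Superposition: Cmin = C₀·(f + f² + … + f^4).
≈ 5.694 × (0.1513 + 0.0229 + 0.0035 + 0.0005) ≈ 5.694 × 0.1782 ≈ 1.015 mg/L.

1.0 mg/L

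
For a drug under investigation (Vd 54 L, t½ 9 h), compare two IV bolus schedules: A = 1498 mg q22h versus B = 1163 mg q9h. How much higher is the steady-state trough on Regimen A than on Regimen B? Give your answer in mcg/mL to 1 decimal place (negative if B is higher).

-15.3 mcg/mL

Regimen A: f = (1/2)^(22/9) ≈ 0.1837; Cmin,ss = (1498/54)·f/(1−f) ≈ 6.243 mcg/mL.
Regimen B: f = (1/2)^(9/9) ≈ 0.5000; Cmin,ss = (1163/54)·f/(1−f) ≈ 21.537 mcg/mL.
Difference ≈ 6.243 − 21.537 ≈ -15.294 mcg/mL.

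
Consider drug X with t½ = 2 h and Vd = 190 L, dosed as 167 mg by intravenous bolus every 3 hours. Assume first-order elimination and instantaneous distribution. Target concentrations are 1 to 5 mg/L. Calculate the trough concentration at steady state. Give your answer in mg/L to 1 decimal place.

Over one 3-h interval, 3/2 ≈ 1.5 half-lives elapse, leaving f ≈ 0.3536 of each dose.
Each bolus raises the concentration by D/Vd = 167/190 ≈ 0.879 mg/L.
Steady-state trough Cmin,ss = C₀·f/(1−f) ≈ 0.879 × 0.3536/0.6464 ≈ 0.481 mg/L.
Trough 0.5 mg/L vs MEC 1 mg/L: subtherapeutic.

0.5 mg/L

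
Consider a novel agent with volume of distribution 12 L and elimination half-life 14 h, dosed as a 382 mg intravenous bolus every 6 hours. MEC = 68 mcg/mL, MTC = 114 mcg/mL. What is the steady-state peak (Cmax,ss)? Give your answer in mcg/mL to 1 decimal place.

123.9 mcg/mL

Over one 6-h interval, 6/14 ≈ 0.42857 half-lives elapse, leaving f ≈ 0.7430 of each dose.
At steady state, accumulation factor R = 1/(1 − e^(−kτ)) ≈ 3.8911.
Single-dose peak C₀ = D/Vd = 382/12 ≈ 31.833 mcg/mL.
Steady-state peak Cmax,ss = C₀·R ≈ 31.833 × 3.8911 ≈ 123.865 mcg/mL.
Peak 123.9 mcg/mL vs MTC 114 mcg/mL: exceeds toxic threshold.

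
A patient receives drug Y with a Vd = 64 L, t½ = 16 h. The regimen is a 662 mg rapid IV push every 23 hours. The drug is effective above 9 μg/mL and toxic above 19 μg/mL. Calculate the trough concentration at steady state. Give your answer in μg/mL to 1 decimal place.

6.1 μg/mL

k = ln2/t½ = ln2/16 ≈ 0.043322 h⁻¹; fraction remaining f = e^(−kτ) = e^(−0.043322×23) ≈ 0.3692.
Each bolus raises the concentration by D/Vd = 662/64 ≈ 10.344 μg/mL.
Steady-state trough Cmin,ss = C₀·f/(1−f) ≈ 10.344 × 0.3692/0.6308 ≈ 6.054 μg/mL.
Trough 6.1 μg/mL vs MEC 9 μg/mL: subtherapeutic.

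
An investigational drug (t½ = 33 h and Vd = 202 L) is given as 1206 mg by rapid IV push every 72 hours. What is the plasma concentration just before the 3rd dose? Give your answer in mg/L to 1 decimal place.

1.6 mg/L

f = (1/2)^(τ/t½) = (1/2)^(72/33) ≈ 0.2204.
C₀ = D/Vd = 1206/202 ≈ 5.970 mg/L.
Before the 3rd dose, 2 doses have been given. Superposition: Cmin = C₀·(f + f²).
≈ 5.970 × (0.2204 + 0.0486) ≈ 5.970 × 0.2690 ≈ 1.606 mg/L.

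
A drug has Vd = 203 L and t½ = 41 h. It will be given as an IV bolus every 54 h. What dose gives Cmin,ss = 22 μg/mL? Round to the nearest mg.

τ/t½ = 54/41 ≈ 1.3171, so f = (1/2)^(54/41) ≈ 0.401348.
Cmin,ss = (D/Vd)·f/(1−f), so D = Cmin,ss·Vd·(1−f)/f.
D = 22 × 203 × (1−f)/f ≈ 22 × 203 × 1.49160 ≈ 6661.49 mg.

6661 mg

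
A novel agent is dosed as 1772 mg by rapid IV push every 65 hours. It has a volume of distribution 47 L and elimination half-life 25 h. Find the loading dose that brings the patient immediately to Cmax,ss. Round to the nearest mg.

f = (1/2)^(65/25) ≈ 0.164938; accumulation ratio R = 1/(1−f) ≈ 1.19752.
Loading dose to hit Cmax,ss on first dose: D_load = D_maint·R ≈ 1772 × 1.19752 ≈ 2122.01 mg.

2122 mg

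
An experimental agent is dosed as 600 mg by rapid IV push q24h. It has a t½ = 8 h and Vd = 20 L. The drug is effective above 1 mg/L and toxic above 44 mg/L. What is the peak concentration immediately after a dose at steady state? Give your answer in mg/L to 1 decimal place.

τ = 24 h = 3 half-lives, so f = (1/2)^3 = 0.125.
Accumulation ratio R = 1/(1 − f) = 1/0.875 = 8/7.
Single-dose peak C₀ = D/Vd = 600/20 = 30 mg/L.
Steady-state peak Cmax,ss = C₀·R = 30 × 8/7 ≈ 34.286 mg/L.
Peak 34.3 mg/L vs MTC 44 mg/L: below toxic threshold.

34.3 mg/L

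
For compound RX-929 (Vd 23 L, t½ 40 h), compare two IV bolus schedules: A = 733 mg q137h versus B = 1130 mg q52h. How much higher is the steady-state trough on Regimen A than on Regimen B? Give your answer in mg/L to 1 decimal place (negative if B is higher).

-30.3 mg/L

Regimen A: f = (1/2)^(137/40) ≈ 0.0931; Cmin,ss = (733/23)·f/(1−f) ≈ 3.272 mg/L.
Regimen B: f = (1/2)^(52/40) ≈ 0.4061; Cmin,ss = (1130/23)·f/(1−f) ≈ 33.595 mg/L.
Difference ≈ 3.272 − 33.595 ≈ -30.323 mg/L.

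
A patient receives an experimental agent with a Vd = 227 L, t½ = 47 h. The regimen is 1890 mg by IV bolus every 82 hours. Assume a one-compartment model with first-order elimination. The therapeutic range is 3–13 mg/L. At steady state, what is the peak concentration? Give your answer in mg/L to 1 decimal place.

11.9 mg/L

τ/t½ = 82/47 ≈ 1.7447, so fraction remaining f = (1/2)^(82/47) ≈ 0.2984.
Accumulation ratio R = 1/(1 − f) ≈ 1/0.7016 ≈ 1.4253.
Each bolus raises the concentration by D/Vd = 1890/227 ≈ 8.326 mg/L.
Steady-state peak Cmax,ss = C₀·R ≈ 8.326 × 1.4253 ≈ 11.867 mg/L.
Peak 11.9 mg/L vs MTC 13 mg/L: below toxic threshold.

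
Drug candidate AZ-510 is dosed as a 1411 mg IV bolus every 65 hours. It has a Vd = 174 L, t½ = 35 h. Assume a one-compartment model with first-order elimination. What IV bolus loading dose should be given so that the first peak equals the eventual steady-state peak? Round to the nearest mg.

f = (1/2)^(65/35) ≈ 0.276022; accumulation ratio R = 1/(1−f) ≈ 1.38126.
Loading dose to hit Cmax,ss on first dose: D_load = D_maint·R ≈ 1411 × 1.38126 ≈ 1948.96 mg.

1949 mg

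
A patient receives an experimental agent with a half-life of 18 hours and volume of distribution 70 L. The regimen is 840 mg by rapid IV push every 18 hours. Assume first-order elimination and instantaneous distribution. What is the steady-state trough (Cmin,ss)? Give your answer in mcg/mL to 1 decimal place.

The dosing interval is 1 half-life, so f = 2^(−1) = 0.5.
Accumulation ratio R = 1/(1 − f) = 1/0.5 = 2/1.
Single-dose peak C₀ = D/Vd = 840/70 = 12 mcg/mL.
Steady-state peak Cmax,ss = C₀·R = 12 × 2/1 ≈ 24.000 mcg/mL.
Steady-state trough Cmin,ss = Cmax,ss·f ≈ 24.000 × 0.5 ≈ 12.000 mcg/mL.

12.0 mcg/mL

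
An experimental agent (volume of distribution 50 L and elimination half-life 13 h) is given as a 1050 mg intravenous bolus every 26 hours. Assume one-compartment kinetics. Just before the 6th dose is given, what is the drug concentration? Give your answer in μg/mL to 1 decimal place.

f = (1/2)^(τ/t½) = (1/2)^(26/13) ≈ 0.2500.
C₀ = D/Vd = 1050/50 ≈ 21.000 μg/mL.
Before the 6th dose, 5 doses have been given. Superposition: Cmin = C₀·(f + f² + … + f^5).
≈ 21.000 × (0.2500 + 0.0625 + 0.0156 + 0.0039 + 0.0010) ≈ 21.000 × 0.3330 ≈ 6.993 μg/mL.

7.0 μg/mL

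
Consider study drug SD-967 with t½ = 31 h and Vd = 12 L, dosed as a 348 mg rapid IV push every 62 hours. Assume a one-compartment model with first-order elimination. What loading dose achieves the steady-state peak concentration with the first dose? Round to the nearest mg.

f = (1/2)^(62/31) ≈ 0.250000; accumulation ratio R = 1/(1−f) ≈ 1.33333.
Loading dose to hit Cmax,ss on first dose: D_load = D_maint·R ≈ 348 × 1.33333 ≈ 464.00 mg.

464 mg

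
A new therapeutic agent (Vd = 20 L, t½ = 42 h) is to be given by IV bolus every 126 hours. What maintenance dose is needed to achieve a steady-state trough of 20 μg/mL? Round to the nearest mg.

2800 mg

τ/t½ = 126/42 ≈ 3, so f = (1/2)^(126/42) ≈ 0.125000.
Cmin,ss = (D/Vd)·f/(1−f), so D = Cmin,ss·Vd·(1−f)/f.
D = 20 × 20 × (1−f)/f ≈ 20 × 20 × 7.00000 ≈ 2800.00 mg.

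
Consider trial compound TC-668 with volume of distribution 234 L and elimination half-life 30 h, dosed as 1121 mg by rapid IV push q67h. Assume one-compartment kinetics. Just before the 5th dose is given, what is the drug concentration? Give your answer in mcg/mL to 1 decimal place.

f = (1/2)^(τ/t½) = (1/2)^(67/30) ≈ 0.2127.
C₀ = D/Vd = 1121/234 ≈ 4.791 mcg/mL.
Before the 5th dose, 4 doses have been given. Superposition: Cmin = C₀·(f + f² + … + f^4).
≈ 4.791 × (0.2127 + 0.0452 + 0.0096 + 0.0020) ≈ 4.791 × 0.2695 ≈ 1.291 mcg/mL.

1.3 mcg/mL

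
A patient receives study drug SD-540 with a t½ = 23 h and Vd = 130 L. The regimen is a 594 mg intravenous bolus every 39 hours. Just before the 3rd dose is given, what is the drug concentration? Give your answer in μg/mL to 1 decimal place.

f = (1/2)^(τ/t½) = (1/2)^(39/23) ≈ 0.3087.
C₀ = D/Vd = 594/130 ≈ 4.569 μg/mL.
Before the 3rd dose, 2 doses have been given. Superposition: Cmin = C₀·(f + f²).
≈ 4.569 × (0.3087 + 0.0953) ≈ 4.569 × 0.4040 ≈ 1.846 μg/mL.

1.8 μg/mL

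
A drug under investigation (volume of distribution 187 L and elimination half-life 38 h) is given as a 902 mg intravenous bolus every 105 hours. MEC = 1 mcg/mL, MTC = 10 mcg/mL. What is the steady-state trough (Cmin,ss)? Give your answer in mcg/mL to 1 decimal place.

0.8 mcg/mL

k = ln2/t½ = ln2/38 ≈ 0.018241 h⁻¹; fraction remaining f = e^(−kτ) = e^(−0.018241×105) ≈ 0.1473.
Each bolus raises the concentration by D/Vd = 902/187 ≈ 4.824 mcg/mL.
Steady-state trough Cmin,ss = C₀·f/(1−f) ≈ 4.824 × 0.1473/0.8527 ≈ 0.833 mcg/mL.
Trough 0.8 mcg/mL vs MEC 1 mcg/mL: subtherapeutic.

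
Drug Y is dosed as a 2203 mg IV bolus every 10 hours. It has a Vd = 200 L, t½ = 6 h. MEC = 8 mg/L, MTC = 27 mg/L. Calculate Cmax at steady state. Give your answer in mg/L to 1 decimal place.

Over one 10-h interval, 10/6 ≈ 1.6667 half-lives elapse, leaving f ≈ 0.3150 of each dose.
Accumulation ratio R = 1/(1 − f) ≈ 1/0.6850 ≈ 1.4599.
Each bolus raises the concentration by D/Vd = 2203/200 ≈ 11.015 mg/L.
Cmax,ss = C₀/(1 − f) ≈ 11.015/0.6850 ≈ 16.080 mg/L.
Peak 16.1 mg/L vs MTC 27 mg/L: below toxic threshold.

16.1 mg/L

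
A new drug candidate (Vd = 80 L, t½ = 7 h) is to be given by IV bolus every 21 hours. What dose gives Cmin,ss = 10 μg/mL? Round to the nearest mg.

5600 mg

τ/t½ = 21/7 ≈ 3, so f = (1/2)^(21/7) ≈ 0.125000.
Cmin,ss = (D/Vd)·f/(1−f), so D = Cmin,ss·Vd·(1−f)/f.
D = 10 × 80 × (1−f)/f ≈ 10 × 80 × 7.00000 ≈ 5600.00 mg.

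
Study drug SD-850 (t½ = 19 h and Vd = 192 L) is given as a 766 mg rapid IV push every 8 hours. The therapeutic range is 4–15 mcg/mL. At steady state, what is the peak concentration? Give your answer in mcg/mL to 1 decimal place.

15.8 mcg/mL

k = ln2/t½ = ln2/19 ≈ 0.036481 h⁻¹; fraction remaining f = e^(−kτ) = e^(−0.036481×8) ≈ 0.7469.
At steady state, accumulation factor R = 1/(1 − e^(−kτ)) ≈ 3.9510.
Each bolus raises the concentration by D/Vd = 766/192 ≈ 3.990 mcg/mL.
Cmax,ss = C₀/(1 − f) ≈ 3.990/0.2531 ≈ 15.765 mcg/mL.
Peak 15.8 mcg/mL vs MTC 15 mcg/mL: exceeds toxic threshold.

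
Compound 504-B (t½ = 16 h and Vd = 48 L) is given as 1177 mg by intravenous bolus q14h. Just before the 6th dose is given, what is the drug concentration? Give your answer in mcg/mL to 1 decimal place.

28.0 mcg/mL

f = (1/2)^(τ/t½) = (1/2)^(14/16) ≈ 0.5453.
C₀ = D/Vd = 1177/48 ≈ 24.521 mcg/mL.
Before the 6th dose, 5 doses have been given. Superposition: Cmin = C₀·(f + f² + … + f^5).
≈ 24.521 × (0.5453 + 0.2974 + 0.1621 + 0.0884 + 0.0482) ≈ 24.521 × 1.1414 ≈ 27.988 mcg/mL.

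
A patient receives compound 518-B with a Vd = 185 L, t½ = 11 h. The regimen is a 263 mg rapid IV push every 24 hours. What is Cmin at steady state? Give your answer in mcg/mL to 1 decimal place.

Over one 24-h interval, 24/11 ≈ 2.1818 half-lives elapse, leaving f ≈ 0.2204 of each dose.
Single-dose peak C₀ = D/Vd = 263/185 ≈ 1.422 mcg/mL.
Steady-state trough Cmin,ss = C₀·f/(1−f) ≈ 1.422 × 0.2204/0.7796 ≈ 0.402 mcg/mL.

0.4 mcg/mL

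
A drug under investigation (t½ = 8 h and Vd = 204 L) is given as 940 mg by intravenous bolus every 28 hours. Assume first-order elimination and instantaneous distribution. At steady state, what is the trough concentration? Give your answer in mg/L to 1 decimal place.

Over one 28-h interval, 28/8 ≈ 3.5 half-lives elapse, leaving f ≈ 0.0884 of each dose.
Single-dose peak C₀ = D/Vd = 940/204 ≈ 4.608 mg/L.
Steady-state trough Cmin,ss = C₀·f/(1−f) ≈ 4.608 × 0.0884/0.9116 ≈ 0.447 mg/L.

0.4 mg/L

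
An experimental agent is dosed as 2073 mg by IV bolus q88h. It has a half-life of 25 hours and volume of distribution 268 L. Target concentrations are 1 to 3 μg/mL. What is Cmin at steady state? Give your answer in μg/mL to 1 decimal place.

0.7 μg/mL

k = ln2/t½ = ln2/25 ≈ 0.027726 h⁻¹; fraction remaining f = e^(−kτ) = e^(−0.027726×88) ≈ 0.0872.
Accumulation ratio R = 1/(1 − f) ≈ 1/0.9128 ≈ 1.0955.
Single-dose peak C₀ = D/Vd = 2073/268 ≈ 7.735 μg/mL.
Steady-state peak Cmax,ss = C₀·R ≈ 7.735 × 1.0955 ≈ 8.474 μg/mL.
One interval later, Cmin,ss = Cmax,ss·e^(−kτ) ≈ 8.474 × 0.0872 ≈ 0.739 μg/mL.
Trough 0.7 μg/mL vs MEC 1 μg/mL: subtherapeutic.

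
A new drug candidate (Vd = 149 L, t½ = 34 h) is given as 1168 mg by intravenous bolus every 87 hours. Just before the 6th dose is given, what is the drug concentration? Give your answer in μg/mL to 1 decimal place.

f = (1/2)^(τ/t½) = (1/2)^(87/34) ≈ 0.1697.
C₀ = D/Vd = 1168/149 ≈ 7.839 μg/mL.
Before the 6th dose, 5 doses have been given. Superposition: Cmin = C₀·(f + f² + … + f^5).
≈ 7.839 × (0.1697 + 0.0288 + 0.0049 + 0.0008 + 0.0001) ≈ 7.839 × 0.2043 ≈ 1.602 μg/mL.

1.6 μg/mL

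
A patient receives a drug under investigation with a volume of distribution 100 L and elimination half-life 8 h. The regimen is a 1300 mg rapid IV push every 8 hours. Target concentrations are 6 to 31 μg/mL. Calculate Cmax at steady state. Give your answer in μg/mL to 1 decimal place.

26.0 μg/mL

The dosing interval is 1 half-life, so f = 2^(−1) = 0.5.
At steady state, R = 1/(1 − 0.5) = 2/1.
Single-dose peak C₀ = D/Vd = 1300/100 = 13 μg/mL.
Steady-state peak Cmax,ss = C₀·R = 13 × 2/1 ≈ 26.000 μg/mL.
Peak 26.0 μg/mL vs MTC 31 μg/mL: below toxic threshold.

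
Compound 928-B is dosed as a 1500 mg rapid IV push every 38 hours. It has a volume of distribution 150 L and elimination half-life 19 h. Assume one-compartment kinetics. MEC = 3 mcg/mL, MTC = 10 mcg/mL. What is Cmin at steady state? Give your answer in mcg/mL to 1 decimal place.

The dosing interval is 2 half-lives, so f = 2^(−2) = 0.25.
Accumulation ratio R = 1/(1 − f) = 1/0.75 = 4/3.
Single-dose peak C₀ = D/Vd = 1500/150 = 10 mcg/mL.
Steady-state peak Cmax,ss = C₀·R = 10 × 4/3 ≈ 13.333 mcg/mL.
Steady-state trough Cmin,ss = Cmax,ss·f ≈ 13.333 × 0.25 ≈ 3.333 mcg/mL.
Trough 3.3 mcg/mL vs MEC 3 mcg/mL: adequate.

3.3 mcg/mL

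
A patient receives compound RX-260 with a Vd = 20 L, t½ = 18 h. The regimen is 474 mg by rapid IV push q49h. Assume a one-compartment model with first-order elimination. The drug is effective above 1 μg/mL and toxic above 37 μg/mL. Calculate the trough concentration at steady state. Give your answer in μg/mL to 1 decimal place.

k = ln2/t½ = ln2/18 ≈ 0.038508 h⁻¹; fraction remaining f = e^(−kτ) = e^(−0.038508×49) ≈ 0.1515.
At steady state, accumulation factor R = 1/(1 − e^(−kτ)) ≈ 1.1786.
Single-dose peak C₀ = D/Vd = 474/20 ≈ 23.700 μg/mL.
Cmax,ss = C₀/(1 − f) ≈ 23.700/0.8485 ≈ 27.932 μg/mL.
One interval later, Cmin,ss = Cmax,ss·e^(−kτ) ≈ 27.932 × 0.1515 ≈ 4.232 μg/mL.
Trough 4.2 μg/mL vs MEC 1 μg/mL: adequate.

4.2 μg/mL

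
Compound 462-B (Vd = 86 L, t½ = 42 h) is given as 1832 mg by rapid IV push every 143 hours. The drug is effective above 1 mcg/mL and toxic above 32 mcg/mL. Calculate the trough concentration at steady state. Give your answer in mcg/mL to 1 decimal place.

2.2 mcg/mL

Over one 143-h interval, 143/42 ≈ 3.4048 half-lives elapse, leaving f ≈ 0.0944 of each dose.
Accumulation ratio R = 1/(1 − f) ≈ 1/0.9056 ≈ 1.1042.
Single-dose peak C₀ = D/Vd = 1832/86 ≈ 21.302 mcg/mL.
Steady-state peak Cmax,ss = C₀·R ≈ 21.302 × 1.1042 ≈ 23.522 mcg/mL.
One interval later, Cmin,ss = Cmax,ss·e^(−kτ) ≈ 23.522 × 0.0944 ≈ 2.220 mcg/mL.
Trough 2.2 mcg/mL vs MEC 1 mcg/mL: adequate.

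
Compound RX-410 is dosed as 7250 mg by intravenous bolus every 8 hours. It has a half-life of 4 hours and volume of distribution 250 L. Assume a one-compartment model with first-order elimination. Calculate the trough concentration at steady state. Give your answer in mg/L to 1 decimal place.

9.7 mg/L

The dosing interval is 2 half-lives, so f = 2^(−2) = 0.25.
At steady state, R = 1/(1 − 0.25) = 4/3.
Single-dose peak C₀ = D/Vd = 7250/250 = 29 mg/L.
Steady-state peak Cmax,ss = C₀·R = 29 × 4/3 ≈ 38.667 mg/L.
Steady-state trough Cmin,ss = Cmax,ss·f ≈ 38.667 × 0.25 ≈ 9.667 mg/L.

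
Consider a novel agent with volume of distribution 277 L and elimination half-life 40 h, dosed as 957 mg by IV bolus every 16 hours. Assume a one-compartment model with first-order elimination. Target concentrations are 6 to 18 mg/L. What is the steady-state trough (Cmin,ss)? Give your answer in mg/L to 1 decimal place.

τ/t½ = 16/40 ≈ 0.4, so fraction remaining f = (1/2)^(16/40) ≈ 0.7579.
At steady state, accumulation factor R = 1/(1 − e^(−kτ)) ≈ 4.1305.
Each bolus raises the concentration by D/Vd = 957/277 ≈ 3.455 mg/L.
Cmax,ss = C₀/(1 − f) ≈ 3.455/0.2421 ≈ 14.271 mg/L.
One interval later, Cmin,ss = Cmax,ss·e^(−kτ) ≈ 14.271 × 0.7579 ≈ 10.816 mg/L.
Trough 10.8 mg/L vs MEC 6 mg/L: adequate.

10.8 mg/L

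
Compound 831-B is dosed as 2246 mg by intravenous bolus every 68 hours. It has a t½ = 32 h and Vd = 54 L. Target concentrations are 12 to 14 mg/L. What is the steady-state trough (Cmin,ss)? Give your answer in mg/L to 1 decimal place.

τ/t½ = 68/32 ≈ 2.125, so fraction remaining f = (1/2)^(68/32) ≈ 0.2293.
At steady state, accumulation factor R = 1/(1 − e^(−kτ)) ≈ 1.2975.
Each bolus raises the concentration by D/Vd = 2246/54 ≈ 41.593 mg/L.
Steady-state peak Cmax,ss = C₀·R ≈ 41.593 × 1.2975 ≈ 53.967 mg/L.
Steady-state trough Cmin,ss = Cmax,ss·f ≈ 53.967 × 0.2293 ≈ 12.375 mg/L.
Trough 12.4 mg/L vs MEC 12 mg/L: adequate.

12.4 mg/L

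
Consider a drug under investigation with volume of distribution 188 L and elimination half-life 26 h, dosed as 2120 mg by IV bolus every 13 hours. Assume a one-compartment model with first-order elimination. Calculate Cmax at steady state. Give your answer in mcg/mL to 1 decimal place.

38.5 mcg/mL

Over one 13-h interval, 13/26 ≈ 0.5 half-lives elapse, leaving f ≈ 0.7071 of each dose.
Accumulation ratio R = 1/(1 − f) ≈ 1/0.2929 ≈ 3.4141.
Single-dose peak C₀ = D/Vd = 2120/188 ≈ 11.277 mcg/mL.
Steady-state peak Cmax,ss = C₀·R ≈ 11.277 × 3.4141 ≈ 38.501 mcg/mL.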